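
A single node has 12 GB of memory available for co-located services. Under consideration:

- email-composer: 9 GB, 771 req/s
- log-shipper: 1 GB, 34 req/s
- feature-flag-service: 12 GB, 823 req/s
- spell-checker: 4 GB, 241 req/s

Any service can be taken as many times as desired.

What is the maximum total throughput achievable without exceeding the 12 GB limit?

Email-composer + 3×log-shipper uses 12 of the 12 GB and totals 873.
Every other selection either busts 12 GB or fails to beat 873.

873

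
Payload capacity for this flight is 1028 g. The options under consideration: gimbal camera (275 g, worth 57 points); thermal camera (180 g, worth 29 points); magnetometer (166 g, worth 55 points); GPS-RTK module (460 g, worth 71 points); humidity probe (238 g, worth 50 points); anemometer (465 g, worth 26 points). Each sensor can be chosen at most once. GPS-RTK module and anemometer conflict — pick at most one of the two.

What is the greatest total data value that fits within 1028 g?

Taking gimbal camera + thermal camera + magnetometer + humidity probe: 859 g used, 191 in data value.
Runner-up gimbal camera + magnetometer + GPS-RTK module tops out at 183.

191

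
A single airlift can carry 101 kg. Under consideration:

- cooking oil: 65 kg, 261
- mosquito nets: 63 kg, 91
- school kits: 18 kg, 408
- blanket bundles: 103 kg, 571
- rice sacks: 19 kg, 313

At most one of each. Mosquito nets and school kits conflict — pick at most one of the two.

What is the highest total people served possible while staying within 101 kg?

Ranking by ratio (people served/kg): school kits 22.67, rice sacks 16.47, blanket bundles 5.54.
School kits + rice sacks uses 37 of the 101 kg and totals 721.

721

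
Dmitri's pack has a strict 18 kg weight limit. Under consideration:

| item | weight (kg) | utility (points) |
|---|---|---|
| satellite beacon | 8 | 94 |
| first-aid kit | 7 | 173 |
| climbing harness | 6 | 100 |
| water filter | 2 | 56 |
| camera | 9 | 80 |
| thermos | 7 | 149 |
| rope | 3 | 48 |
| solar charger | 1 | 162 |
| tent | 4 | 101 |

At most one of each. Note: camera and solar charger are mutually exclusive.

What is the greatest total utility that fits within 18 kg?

540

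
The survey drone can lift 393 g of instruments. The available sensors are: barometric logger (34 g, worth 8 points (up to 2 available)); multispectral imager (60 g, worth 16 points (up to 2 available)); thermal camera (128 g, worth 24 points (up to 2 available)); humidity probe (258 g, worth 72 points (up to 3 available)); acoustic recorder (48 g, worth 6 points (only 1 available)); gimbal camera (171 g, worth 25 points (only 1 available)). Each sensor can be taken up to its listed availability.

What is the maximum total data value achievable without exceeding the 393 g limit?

2×multispectral imager + humidity probe uses 378 of the 393 g and totals 104.

104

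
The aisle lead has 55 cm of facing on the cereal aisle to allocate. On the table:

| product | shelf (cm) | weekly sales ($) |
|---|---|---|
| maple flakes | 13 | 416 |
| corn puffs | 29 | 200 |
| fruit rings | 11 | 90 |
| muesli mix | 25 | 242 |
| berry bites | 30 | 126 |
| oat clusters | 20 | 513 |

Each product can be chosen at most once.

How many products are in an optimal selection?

3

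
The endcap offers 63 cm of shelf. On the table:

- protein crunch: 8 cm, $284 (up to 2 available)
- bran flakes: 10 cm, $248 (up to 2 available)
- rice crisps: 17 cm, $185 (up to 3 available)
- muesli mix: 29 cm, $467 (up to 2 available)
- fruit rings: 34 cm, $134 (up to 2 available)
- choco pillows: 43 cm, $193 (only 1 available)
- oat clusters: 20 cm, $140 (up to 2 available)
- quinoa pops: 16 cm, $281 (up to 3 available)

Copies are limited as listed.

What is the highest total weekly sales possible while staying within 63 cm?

1378

The ratio heuristic lands on 2×protein crunch + 2×bran flakes + quinoa pops (1345) but leaves 11 cm idle.
The 10 cm tied up in bran flakes is better spent on quinoa pops — total rises to 1378 (58 cm).
Nothing else within 63 cm beats 1378.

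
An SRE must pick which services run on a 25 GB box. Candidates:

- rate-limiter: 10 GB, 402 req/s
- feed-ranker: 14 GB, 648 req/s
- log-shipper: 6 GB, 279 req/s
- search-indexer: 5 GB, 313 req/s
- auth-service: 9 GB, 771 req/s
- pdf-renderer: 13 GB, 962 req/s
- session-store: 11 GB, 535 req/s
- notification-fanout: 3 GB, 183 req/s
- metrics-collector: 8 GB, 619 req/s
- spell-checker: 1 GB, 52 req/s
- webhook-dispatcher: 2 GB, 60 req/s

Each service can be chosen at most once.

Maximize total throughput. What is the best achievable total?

1916

Ranking by ratio (throughput/GB): auth-service 85.67, metrics-collector 77.38, pdf-renderer 74.00, search-indexer 62.60.
Taking the top-ratio services first gives search-indexer + auth-service + notification-fanout + metrics-collector for 1886 (25 GB).
Replace search-indexer and metrics-collector with pdf-renderer: the trade gains 30 net, giving 1916 at 25 GB.
The closest alternative, search-indexer + auth-service + notification-fanout + metrics-collector, reaches only 1886.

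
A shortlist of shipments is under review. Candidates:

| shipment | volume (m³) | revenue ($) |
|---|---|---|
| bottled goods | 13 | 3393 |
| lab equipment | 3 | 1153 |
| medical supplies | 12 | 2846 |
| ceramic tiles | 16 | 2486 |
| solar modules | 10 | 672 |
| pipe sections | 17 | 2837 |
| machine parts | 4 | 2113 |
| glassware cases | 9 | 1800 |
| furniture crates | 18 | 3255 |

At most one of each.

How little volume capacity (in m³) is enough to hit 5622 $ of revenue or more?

Need the lightest bundle worth ≥ 5622.
Taking lab equipment + medical supplies + machine parts gives 6112 (≥ 5622) for 19 m³.
Below 19 m³ the best achievable stays under 5622.

19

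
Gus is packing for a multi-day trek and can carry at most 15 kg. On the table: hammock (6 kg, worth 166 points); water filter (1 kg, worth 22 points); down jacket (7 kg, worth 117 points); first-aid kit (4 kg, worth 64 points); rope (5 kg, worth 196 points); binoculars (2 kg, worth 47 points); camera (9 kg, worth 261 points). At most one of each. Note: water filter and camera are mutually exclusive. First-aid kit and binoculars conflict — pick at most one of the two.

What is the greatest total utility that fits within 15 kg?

Taking rope + camera: 14 kg used, 457 in utility.

457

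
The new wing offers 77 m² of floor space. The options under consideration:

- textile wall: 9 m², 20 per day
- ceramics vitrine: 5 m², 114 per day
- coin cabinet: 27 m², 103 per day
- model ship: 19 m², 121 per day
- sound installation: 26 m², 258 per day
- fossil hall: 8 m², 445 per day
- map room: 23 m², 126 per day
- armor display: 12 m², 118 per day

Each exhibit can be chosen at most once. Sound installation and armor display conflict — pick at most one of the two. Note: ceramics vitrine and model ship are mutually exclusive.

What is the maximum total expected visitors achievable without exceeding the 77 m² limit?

Density check — fossil hall 55.62, ceramics vitrine 22.80, sound installation 9.92, armor display 9.83 are the best per m².
Taking textile wall + ceramics vitrine + sound installation + fossil hall + map room: 71 m² used, 963 in expected visitors.
Next best is model ship + sound installation + fossil hall + map room at 950 (76 m²) — short by 13.

963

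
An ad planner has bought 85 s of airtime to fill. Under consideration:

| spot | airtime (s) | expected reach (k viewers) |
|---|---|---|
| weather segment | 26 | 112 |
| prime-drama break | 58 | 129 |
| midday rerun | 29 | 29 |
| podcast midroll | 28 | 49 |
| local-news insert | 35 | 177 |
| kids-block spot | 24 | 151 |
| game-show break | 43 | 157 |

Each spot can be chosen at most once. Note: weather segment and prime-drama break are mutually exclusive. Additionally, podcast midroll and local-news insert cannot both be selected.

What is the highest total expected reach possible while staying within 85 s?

440

The ratio ordering already packs tightly: weather segment + local-news insert + kids-block spot, 85 s, 440.
No other feasible combination exceeds 440.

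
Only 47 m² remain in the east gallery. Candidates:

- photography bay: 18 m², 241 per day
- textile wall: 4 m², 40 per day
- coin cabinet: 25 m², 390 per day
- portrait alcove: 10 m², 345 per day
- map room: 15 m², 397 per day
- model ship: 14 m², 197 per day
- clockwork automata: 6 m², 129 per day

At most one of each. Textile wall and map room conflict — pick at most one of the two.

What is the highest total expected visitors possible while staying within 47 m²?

Density check — portrait alcove 34.50, map room 26.47, clockwork automata 21.50, coin cabinet 15.60 are the best per m².
Best packing: portrait alcove + map room + model ship + clockwork automata — 45 m², 1068 total.
Every other selection either busts 47 m² or breaks a pairing rule or fails to beat 1068.

1068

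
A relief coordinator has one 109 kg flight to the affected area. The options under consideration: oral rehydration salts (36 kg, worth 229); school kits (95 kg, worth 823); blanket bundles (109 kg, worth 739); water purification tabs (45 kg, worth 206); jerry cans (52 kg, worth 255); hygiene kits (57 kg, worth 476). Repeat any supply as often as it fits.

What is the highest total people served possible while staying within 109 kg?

823

Ranking by ratio (people served/kg): school kits 8.66, hygiene kits 8.35, blanket bundles 6.78, oral rehydration salts 6.36.
Best packing: school kits — 95 kg, 823 total.
The spare 14 kg is too small for any remaining supply, and no exchange beats 823.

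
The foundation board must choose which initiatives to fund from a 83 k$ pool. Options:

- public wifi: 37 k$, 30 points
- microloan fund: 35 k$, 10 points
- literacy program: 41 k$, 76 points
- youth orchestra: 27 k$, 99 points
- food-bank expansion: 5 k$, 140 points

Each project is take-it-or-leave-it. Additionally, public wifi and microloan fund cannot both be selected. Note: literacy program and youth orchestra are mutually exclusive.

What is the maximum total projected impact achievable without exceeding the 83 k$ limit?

Ranking by ratio (projected impact/k$): food-bank expansion 28.00, youth orchestra 3.67, literacy program 1.85.
Best packing: public wifi + youth orchestra + food-bank expansion — 69 k$, 269 total.
Runner-up microloan fund + youth orchestra + food-bank expansion tops out at 249.

269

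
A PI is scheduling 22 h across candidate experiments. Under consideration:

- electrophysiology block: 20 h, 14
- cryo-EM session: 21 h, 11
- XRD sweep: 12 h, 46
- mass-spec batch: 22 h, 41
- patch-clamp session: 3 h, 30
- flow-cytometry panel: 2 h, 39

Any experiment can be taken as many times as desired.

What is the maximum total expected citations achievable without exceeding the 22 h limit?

Best packing: 11×flow-cytometry panel — 22 h, 429 total.
Every other selection either busts 22 h or fails to beat 429.

429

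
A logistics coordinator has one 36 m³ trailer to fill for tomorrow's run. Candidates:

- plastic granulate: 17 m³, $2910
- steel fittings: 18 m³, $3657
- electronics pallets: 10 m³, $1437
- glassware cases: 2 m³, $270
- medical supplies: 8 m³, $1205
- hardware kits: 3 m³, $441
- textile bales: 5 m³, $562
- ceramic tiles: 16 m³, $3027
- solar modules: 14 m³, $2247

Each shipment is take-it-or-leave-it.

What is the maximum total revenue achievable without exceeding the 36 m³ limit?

By revenue per m³: steel fittings 203.17, ceramic tiles 189.19, plastic granulate 171.18, solar modules 160.50 lead.
Steel fittings + glassware cases + ceramic tiles uses 36 of the 36 m³ and totals 6954.

6954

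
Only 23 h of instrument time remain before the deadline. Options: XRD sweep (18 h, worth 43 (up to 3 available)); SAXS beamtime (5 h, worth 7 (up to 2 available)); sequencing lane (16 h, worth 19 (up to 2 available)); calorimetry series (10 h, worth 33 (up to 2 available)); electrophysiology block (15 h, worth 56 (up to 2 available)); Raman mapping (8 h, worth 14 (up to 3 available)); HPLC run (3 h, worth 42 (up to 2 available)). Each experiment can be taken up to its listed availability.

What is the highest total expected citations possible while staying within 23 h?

140

Electrophysiology block + 2×HPLC run uses 21 of the 23 h and totals 140.
No other feasible combination exceeds 140.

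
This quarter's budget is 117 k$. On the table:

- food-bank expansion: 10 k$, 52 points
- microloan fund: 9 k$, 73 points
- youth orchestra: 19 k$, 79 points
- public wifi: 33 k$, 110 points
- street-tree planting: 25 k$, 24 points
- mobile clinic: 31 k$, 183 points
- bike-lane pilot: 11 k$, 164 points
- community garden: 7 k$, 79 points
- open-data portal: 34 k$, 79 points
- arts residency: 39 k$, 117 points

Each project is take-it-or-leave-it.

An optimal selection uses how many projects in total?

Best achievable projected impact is 695.
For example microloan fund + youth orchestra + mobile clinic + bike-lane pilot + community garden + arts residency achieves it, using 116 k$.
Every optimal selection uses 6 projects.

6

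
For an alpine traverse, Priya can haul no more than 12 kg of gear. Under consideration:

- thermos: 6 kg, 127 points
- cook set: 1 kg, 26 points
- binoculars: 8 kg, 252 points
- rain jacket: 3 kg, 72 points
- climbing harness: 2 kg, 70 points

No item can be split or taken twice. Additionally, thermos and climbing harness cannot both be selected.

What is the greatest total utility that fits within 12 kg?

Ranking by ratio (utility/kg): climbing harness 35.00, binoculars 31.50, cook set 26.00, rain jacket 24.00.
The ratio heuristic lands on cook set + binoculars + climbing harness (348) but leaves 1 kg idle.
Replace climbing harness with rain jacket: the trade gains 2 net, giving 350 at 12 kg.
The closest alternative, cook set + binoculars + climbing harness, reaches only 348.

350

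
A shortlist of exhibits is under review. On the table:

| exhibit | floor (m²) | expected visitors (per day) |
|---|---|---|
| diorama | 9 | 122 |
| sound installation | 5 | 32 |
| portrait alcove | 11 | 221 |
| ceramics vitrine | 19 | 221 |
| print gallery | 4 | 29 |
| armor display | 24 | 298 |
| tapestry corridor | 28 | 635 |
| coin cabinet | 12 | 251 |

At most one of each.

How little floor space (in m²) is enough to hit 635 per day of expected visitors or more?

Need the lightest bundle worth ≥ 635.
tapestry corridor reaches 635 using 28 m².
Below 28 m² the best achievable stays under 635.

28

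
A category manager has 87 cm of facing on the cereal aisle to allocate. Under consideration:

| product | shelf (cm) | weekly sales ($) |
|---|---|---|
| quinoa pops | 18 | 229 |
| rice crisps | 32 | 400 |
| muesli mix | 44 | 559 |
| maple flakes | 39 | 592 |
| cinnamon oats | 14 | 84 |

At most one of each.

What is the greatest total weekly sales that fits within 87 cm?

1151

Greedy by ratio would take quinoa pops + maple flakes + cinnamon oats: 71 cm used, total 905.
Replace quinoa pops and cinnamon oats with muesli mix: the trade gains 246 net, giving 1151 at 83 cm.
Nothing else within 87 cm beats 1151.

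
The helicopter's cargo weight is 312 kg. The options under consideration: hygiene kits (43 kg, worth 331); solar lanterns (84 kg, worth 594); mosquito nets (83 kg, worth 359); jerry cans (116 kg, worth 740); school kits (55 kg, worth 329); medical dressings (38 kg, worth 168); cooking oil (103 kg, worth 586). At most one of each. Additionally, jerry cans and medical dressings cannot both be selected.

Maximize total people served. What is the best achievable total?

1994

By people served per kg: hygiene kits 7.70, solar lanterns 7.07, jerry cans 6.38, school kits 5.98 lead.
The ratio ordering already packs tightly: hygiene kits + solar lanterns + jerry cans + school kits, 298 kg, 1994.
Nothing else feasible within 312 kg beats 1994.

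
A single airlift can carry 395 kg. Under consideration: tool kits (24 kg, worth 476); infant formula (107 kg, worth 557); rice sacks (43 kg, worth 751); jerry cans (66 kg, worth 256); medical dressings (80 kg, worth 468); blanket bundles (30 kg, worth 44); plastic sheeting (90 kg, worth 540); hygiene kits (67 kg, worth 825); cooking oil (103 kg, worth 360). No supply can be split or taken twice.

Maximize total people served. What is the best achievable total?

3333

Taking the top-ratio supplies first gives tool kits + rice sacks + jerry cans + medical dressings + plastic sheeting + hygiene kits for 3316 (370 kg).
Replace plastic sheeting with infant formula: the trade gains 17 net, giving 3333 at 387 kg.
Nothing else within 395 kg beats 3333.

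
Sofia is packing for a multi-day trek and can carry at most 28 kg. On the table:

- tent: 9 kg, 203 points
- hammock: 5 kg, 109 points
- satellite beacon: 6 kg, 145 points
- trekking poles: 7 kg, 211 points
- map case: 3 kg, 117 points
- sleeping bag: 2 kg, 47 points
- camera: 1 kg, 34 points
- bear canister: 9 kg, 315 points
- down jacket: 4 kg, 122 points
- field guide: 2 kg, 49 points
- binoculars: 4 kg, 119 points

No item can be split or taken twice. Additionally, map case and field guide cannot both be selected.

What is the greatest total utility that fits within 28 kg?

Taking trekking poles + map case + camera + bear canister + down jacket + binoculars: 28 kg used, 918 in utility.
Runner-up trekking poles + map case + bear canister + down jacket + binoculars tops out at 884.

918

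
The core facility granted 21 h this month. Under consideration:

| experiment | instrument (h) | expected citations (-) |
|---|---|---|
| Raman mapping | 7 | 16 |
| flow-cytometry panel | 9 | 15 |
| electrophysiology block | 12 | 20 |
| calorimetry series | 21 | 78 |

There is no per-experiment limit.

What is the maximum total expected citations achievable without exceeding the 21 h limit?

78

By expected citations per h: calorimetry series 3.71, Raman mapping 2.29, flow-cytometry panel 1.67, electrophysiology block 1.67 lead.
Calorimetry series uses 21 of the 21 h and totals 78.
Every other selection either busts 21 h or fails to beat 78.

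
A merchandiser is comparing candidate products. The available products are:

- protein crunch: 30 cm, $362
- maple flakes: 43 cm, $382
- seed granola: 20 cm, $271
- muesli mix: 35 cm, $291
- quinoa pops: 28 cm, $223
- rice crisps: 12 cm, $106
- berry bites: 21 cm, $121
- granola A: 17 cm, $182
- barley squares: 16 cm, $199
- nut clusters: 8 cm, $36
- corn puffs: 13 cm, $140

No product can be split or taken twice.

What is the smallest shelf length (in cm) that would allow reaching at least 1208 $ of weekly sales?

108

Minimise cm subject to total weekly sales ≥ 1208.
Taking protein crunch + seed granola + rice crisps + granola A + barley squares + corn puffs gives 1260 (≥ 1208) for 108 cm.
Any bundle with less than 108 cm falls short of 1208.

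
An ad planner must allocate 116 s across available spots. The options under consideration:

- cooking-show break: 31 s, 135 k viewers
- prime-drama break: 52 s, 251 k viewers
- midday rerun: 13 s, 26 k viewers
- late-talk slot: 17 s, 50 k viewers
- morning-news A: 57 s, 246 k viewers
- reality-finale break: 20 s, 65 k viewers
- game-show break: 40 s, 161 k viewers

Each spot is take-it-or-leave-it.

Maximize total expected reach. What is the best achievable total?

497

A density-first pass picks cooking-show break + prime-drama break + midday rerun + reality-finale break — 477 at 116 s.
Replace cooking-show break and midday rerun and reality-finale break with morning-news A: the trade gains 20 net, giving 497 at 109 s.
Runner-up cooking-show break + prime-drama break + midday rerun + reality-finale break tops out at 477.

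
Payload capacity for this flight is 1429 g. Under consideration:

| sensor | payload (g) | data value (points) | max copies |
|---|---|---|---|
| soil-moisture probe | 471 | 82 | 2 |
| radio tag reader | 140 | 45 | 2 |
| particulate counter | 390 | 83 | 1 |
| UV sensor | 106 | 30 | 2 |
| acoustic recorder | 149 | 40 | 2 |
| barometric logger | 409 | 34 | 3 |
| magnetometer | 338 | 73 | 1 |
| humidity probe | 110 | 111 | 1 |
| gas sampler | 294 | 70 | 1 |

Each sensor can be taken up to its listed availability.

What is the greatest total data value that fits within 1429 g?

454

Ranking by ratio (data value/g): humidity probe 1.01, radio tag reader 0.32, UV sensor 0.28, acoustic recorder 0.27.
The ratio heuristic lands on 2×radio tag reader + 2×UV sensor + 2×acoustic recorder + humidity probe + gas sampler (411) but leaves 235 g idle.
Replace UV sensor with magnetometer: the trade gains 43 net, giving 454 at 1426 g.
The spare 3 g is too small for any remaining sensor, and no exchange beats 454.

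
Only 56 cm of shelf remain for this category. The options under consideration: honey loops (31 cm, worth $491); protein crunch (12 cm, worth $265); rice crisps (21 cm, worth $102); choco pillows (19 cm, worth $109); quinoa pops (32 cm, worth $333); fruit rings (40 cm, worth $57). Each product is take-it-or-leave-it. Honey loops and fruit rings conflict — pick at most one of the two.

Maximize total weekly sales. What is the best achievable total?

By weekly sales per cm: protein crunch 22.08, honey loops 15.84, quinoa pops 10.41 lead.
Honey loops + protein crunch uses 43 of the 56 cm and totals 756.

756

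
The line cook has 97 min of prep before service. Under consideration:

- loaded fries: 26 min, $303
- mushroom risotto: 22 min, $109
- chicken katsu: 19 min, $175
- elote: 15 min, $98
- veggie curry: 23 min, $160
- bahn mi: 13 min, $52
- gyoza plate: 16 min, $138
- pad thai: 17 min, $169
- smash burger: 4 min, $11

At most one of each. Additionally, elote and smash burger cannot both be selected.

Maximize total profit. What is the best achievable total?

883

Best packing: loaded fries + chicken katsu + elote + gyoza plate + pad thai — 93 min, 883 total.
Next best is loaded fries + elote + veggie curry + gyoza plate + pad thai at 868 (97 min) — short by 15.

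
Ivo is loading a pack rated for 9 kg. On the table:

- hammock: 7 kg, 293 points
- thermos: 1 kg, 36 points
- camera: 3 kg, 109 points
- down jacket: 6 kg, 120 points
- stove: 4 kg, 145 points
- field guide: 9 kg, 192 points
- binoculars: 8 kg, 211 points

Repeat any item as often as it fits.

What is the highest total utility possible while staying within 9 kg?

Density check — hammock 41.86, camera 36.33, stove 36.25 are the best per kg.
The ratio ordering already packs tightly: hammock + 2×thermos, 9 kg, 365.
Every other selection either busts 9 kg or fails to beat 365.

365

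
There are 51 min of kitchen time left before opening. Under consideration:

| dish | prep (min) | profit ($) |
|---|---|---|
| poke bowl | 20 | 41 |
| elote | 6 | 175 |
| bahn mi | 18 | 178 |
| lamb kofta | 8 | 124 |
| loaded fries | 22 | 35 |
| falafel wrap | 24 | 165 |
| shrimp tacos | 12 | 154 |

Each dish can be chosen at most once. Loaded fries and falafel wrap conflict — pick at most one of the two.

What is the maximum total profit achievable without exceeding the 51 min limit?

631

Taking elote + bahn mi + lamb kofta + shrimp tacos: 44 min used, 631 in profit.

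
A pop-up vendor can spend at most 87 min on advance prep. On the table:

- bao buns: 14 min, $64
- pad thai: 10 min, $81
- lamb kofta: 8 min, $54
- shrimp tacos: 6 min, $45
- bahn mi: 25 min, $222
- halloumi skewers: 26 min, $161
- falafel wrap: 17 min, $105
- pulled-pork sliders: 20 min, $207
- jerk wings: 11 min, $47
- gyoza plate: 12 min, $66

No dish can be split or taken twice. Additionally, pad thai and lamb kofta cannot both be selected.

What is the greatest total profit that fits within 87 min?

By profit per min: pulled-pork sliders 10.35, bahn mi 8.88, pad thai 8.10, shrimp tacos 7.50 lead.
Best packing: pad thai + shrimp tacos + bahn mi + halloumi skewers + pulled-pork sliders — 87 min, 716 total.
The closest alternative, lamb kofta + shrimp tacos + bahn mi + halloumi skewers + pulled-pork sliders, reaches only 689.

716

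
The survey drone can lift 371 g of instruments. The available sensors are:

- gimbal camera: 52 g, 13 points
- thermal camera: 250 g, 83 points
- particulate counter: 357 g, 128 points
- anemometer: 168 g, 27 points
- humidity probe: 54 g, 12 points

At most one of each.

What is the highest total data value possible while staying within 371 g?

128

The ratio ordering already packs tightly: particulate counter, 357 g, 128.
Runner-up gimbal camera + thermal camera + humidity probe tops out at 108.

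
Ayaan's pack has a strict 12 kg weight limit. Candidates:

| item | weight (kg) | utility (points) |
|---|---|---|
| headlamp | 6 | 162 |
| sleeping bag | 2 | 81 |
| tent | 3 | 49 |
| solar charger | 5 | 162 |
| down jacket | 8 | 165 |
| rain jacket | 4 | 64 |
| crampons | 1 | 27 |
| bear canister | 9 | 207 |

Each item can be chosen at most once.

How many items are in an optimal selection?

Best achievable utility is 351.
headlamp + solar charger + crampons hits 351 at 12 kg.
All optima have 3 items.

3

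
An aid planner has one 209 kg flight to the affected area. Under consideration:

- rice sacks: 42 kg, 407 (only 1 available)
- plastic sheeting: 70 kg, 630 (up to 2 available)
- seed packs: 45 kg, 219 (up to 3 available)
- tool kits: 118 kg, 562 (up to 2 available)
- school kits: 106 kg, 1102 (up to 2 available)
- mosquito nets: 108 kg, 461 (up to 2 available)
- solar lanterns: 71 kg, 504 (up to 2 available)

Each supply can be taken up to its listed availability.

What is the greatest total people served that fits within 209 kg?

Density check — school kits 10.40, rice sacks 9.69, plastic sheeting 9.00 are the best per kg.
Greedy by ratio would take rice sacks + seed packs + school kits: 193 kg used, total 1728.
Replace rice sacks and seed packs with plastic sheeting: the trade gains 4 net, giving 1732 at 176 kg.
No other feasible combination exceeds 1732.

1732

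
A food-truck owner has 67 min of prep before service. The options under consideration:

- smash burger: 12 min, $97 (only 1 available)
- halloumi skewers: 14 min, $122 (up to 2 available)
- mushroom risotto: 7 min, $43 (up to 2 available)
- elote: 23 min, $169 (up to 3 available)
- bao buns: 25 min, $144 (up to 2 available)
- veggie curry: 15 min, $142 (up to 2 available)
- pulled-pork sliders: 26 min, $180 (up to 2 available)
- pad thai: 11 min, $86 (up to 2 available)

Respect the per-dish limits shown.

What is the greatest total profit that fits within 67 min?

589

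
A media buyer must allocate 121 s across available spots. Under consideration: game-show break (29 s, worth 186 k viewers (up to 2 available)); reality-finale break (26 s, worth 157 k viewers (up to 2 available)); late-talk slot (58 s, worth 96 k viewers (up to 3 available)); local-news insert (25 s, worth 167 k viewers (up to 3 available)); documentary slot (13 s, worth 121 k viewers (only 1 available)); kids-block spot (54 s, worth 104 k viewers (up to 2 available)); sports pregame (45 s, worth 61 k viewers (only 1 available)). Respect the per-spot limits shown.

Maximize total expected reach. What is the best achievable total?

827

The ratio heuristic lands on game-show break + 3×local-news insert + documentary slot (808) but leaves 4 s idle.
Dropping local-news insert frees 25 s; slotting in game-show break (29 s) lifts the total to 827 at 121 s.
That's the maximum — no swap from here does better than 827.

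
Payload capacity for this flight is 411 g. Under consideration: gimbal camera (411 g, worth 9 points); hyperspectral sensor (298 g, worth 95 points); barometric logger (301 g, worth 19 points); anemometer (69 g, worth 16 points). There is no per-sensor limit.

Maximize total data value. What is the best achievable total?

111

Best packing: hyperspectral sensor + anemometer — 367 g, 111 total.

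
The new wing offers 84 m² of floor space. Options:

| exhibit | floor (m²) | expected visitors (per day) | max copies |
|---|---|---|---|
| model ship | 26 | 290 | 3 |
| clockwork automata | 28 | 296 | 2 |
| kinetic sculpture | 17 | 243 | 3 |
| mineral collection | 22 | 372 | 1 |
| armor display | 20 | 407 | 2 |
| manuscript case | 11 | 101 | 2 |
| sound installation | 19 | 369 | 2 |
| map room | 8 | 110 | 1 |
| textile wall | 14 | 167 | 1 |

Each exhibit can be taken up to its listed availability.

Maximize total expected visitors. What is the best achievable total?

1555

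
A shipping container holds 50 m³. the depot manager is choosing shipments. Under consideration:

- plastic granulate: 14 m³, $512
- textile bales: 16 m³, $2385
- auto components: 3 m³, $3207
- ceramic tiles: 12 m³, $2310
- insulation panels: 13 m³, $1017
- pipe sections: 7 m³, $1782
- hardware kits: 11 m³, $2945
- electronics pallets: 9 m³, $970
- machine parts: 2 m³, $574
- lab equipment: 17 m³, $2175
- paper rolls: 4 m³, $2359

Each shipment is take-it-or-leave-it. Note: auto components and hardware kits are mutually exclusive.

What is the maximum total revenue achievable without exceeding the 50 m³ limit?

12617

Textile bales + auto components + ceramic tiles + pipe sections + machine parts + paper rolls uses 44 of the 50 m³ and totals 12617.
Every other selection either busts 50 m³ or breaks a pairing rule or fails to beat 12617.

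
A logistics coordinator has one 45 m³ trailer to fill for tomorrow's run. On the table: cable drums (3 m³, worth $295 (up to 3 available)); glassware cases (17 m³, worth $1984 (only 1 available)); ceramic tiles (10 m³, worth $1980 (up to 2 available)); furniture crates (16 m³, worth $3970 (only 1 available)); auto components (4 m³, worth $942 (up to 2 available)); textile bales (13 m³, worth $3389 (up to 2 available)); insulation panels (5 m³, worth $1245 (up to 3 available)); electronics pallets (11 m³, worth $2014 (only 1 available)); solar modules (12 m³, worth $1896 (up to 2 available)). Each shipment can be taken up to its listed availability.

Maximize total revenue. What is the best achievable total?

11455

Auto components + 2×textile bales + 3×insulation panels uses 45 of the 45 m³ and totals 11455.
Every other selection either busts 45 m³ or exceeds an availability limit or fails to beat 11455.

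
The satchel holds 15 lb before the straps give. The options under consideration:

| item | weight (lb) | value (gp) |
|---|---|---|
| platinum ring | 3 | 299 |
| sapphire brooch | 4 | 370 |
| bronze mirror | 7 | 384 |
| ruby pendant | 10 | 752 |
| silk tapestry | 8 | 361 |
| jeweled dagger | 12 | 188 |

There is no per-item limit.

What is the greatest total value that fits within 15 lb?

Taking 5×platinum ring: 15 lb used, 1495 in value.
No other feasible combination exceeds 1495.

1495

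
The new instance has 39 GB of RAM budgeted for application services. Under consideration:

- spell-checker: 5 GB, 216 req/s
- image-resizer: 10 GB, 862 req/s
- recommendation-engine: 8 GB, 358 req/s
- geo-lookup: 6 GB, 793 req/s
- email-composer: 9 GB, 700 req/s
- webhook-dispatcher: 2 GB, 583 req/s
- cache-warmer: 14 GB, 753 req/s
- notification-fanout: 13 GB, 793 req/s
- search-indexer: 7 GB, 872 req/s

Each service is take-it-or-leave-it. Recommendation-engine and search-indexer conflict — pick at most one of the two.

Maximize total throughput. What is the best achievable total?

4026

Density check — webhook-dispatcher 291.50, geo-lookup 132.17, search-indexer 124.57, image-resizer 86.20 are the best per GB.
Best packing: spell-checker + image-resizer + geo-lookup + email-composer + webhook-dispatcher + search-indexer — 39 GB, 4026 total.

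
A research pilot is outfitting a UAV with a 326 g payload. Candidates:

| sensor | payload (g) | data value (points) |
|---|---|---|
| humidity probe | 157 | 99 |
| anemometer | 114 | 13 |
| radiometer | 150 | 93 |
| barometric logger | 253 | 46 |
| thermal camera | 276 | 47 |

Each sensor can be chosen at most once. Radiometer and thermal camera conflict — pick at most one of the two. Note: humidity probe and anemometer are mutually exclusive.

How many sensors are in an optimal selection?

2

Optimal total is 192.
humidity probe + radiometer hits 192 at 307 g.
Any selection reaching 192 contains exactly 2 sensors.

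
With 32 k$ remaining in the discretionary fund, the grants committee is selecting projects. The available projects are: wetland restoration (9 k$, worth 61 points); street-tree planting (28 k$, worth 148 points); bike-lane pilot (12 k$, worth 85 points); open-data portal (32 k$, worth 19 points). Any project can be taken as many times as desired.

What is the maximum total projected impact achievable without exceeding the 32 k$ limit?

207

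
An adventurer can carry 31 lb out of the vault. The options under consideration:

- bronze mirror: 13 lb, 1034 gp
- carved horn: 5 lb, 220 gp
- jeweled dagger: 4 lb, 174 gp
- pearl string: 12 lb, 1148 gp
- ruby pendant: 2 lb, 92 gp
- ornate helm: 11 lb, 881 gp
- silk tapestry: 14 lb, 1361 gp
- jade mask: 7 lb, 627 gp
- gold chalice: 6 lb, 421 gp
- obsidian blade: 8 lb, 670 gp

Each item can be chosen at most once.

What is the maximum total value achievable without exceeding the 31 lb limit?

2750

Taking the top-ratio items first gives pearl string + ruby pendant + silk tapestry for 2601 (28 lb).
Dropping pearl string frees 12 lb; slotting in jade mask + obsidian blade (15 lb) lifts the total to 2750 at 31 lb.
Runner-up carved horn + pearl string + silk tapestry tops out at 2729.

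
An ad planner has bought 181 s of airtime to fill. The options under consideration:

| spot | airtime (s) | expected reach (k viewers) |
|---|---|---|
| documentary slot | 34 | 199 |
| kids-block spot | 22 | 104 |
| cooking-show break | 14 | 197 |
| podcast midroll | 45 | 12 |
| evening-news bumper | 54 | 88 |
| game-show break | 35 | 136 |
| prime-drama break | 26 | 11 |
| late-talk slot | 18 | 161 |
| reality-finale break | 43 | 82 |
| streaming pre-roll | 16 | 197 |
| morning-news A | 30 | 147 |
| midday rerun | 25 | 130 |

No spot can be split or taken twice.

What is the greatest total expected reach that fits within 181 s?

Filling by ratio: documentary slot + kids-block spot + cooking-show break + late-talk slot + streaming pre-roll + morning-news A + midday rerun for 1135, with 22 s left unused.
Dropping kids-block spot frees 22 s; slotting in game-show break (35 s) lifts the total to 1167 at 172 s.
The spare 9 s is too small for any remaining spot, and no exchange beats 1167.

1167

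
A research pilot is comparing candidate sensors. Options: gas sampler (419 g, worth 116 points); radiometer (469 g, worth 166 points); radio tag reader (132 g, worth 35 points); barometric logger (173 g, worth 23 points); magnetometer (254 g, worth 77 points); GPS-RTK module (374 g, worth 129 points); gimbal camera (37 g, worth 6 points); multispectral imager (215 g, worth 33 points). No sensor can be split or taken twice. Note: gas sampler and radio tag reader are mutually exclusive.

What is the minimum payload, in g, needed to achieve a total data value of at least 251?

830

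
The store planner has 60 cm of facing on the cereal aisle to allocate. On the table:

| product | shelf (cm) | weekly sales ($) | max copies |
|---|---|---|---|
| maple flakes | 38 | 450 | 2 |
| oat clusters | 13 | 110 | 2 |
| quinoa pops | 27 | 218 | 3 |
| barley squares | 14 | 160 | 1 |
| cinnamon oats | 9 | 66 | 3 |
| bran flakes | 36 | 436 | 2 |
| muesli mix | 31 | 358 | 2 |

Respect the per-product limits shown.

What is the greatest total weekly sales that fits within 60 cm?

662

Density check — bran flakes 12.11, maple flakes 11.84, muesli mix 11.55, barley squares 11.43 are the best per cm.
Taking barley squares + cinnamon oats + bran flakes: 59 cm used, 662 in weekly sales.
The spare 1 cm is too small for any remaining product, and no exchange beats 662.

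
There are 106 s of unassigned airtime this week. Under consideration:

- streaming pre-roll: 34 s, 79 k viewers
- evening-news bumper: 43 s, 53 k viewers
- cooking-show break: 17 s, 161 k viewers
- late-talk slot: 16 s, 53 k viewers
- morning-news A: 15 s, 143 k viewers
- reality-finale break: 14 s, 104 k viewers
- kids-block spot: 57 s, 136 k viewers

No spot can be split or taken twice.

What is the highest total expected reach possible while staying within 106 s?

544

A density-first pass picks streaming pre-roll + cooking-show break + late-talk slot + morning-news A + reality-finale break — 540 at 96 s.
The 50 s tied up in streaming pre-roll and late-talk slot is better spent on kids-block spot — total rises to 544 (103 s).
Every other selection either busts 106 s or fails to beat 544.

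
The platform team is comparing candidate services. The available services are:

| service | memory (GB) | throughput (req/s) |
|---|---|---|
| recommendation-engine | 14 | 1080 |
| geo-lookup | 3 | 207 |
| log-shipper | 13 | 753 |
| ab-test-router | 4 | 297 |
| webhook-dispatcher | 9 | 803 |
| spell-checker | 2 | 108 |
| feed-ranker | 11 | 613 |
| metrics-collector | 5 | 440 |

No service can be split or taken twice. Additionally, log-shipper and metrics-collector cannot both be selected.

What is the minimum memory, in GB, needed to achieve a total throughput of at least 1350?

16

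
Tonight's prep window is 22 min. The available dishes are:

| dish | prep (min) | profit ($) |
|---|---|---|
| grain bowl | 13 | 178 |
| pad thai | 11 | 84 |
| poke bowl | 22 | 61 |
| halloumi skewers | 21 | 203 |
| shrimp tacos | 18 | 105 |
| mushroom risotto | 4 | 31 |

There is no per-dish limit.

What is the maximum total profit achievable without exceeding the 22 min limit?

By profit per min: grain bowl 13.69, halloumi skewers 9.67, mushroom risotto 7.75, pad thai 7.64 lead.
Best packing: grain bowl + 2×mushroom risotto — 21 min, 240 total.

240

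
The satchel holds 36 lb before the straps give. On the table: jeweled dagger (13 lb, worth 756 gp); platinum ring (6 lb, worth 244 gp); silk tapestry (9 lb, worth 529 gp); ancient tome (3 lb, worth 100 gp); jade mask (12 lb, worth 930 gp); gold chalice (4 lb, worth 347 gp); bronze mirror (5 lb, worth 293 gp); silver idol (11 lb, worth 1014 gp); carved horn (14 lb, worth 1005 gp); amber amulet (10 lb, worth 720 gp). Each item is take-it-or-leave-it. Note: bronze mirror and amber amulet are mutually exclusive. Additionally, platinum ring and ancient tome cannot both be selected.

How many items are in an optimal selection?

Optimal total is 2820.
One optimal bundle: silk tapestry + jade mask + gold chalice + silver idol (36 lb).
Every optimal selection uses 4 items.

4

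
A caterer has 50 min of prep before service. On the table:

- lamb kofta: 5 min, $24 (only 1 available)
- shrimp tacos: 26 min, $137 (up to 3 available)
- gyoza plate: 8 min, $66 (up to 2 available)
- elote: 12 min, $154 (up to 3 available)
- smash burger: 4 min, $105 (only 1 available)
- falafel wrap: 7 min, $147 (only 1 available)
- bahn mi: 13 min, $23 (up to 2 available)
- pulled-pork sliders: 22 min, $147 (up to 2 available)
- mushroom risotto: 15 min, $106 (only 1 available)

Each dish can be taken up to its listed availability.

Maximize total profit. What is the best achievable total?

714

3×elote + smash burger + falafel wrap uses 47 of the 50 min and totals 714.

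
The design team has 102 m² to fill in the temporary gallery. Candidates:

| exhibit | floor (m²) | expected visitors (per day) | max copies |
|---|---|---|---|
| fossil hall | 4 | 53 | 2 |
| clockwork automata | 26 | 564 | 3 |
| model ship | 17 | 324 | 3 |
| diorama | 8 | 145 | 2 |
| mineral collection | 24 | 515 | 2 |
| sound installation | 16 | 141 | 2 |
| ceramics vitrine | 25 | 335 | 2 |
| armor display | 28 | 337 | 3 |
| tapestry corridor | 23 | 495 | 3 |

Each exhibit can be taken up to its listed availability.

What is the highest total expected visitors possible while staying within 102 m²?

2207

The ratio heuristic lands on 3×clockwork automata + tapestry corridor (2187) but leaves 1 m² idle.
Dropping tapestry corridor frees 23 m²; slotting in mineral collection (24 m²) lifts the total to 2207 at 102 m².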